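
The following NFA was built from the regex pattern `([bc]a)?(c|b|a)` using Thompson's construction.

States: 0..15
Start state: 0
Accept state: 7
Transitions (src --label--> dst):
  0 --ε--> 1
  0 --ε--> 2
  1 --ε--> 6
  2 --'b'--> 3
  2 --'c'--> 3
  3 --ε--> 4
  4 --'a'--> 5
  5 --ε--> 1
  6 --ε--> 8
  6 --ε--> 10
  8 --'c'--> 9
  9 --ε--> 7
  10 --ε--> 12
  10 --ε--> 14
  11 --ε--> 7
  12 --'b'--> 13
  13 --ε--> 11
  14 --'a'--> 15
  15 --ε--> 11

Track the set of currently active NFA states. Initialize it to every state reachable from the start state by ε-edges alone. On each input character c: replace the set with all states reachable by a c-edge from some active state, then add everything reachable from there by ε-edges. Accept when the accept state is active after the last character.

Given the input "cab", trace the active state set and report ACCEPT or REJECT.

Answer: ACCEPT

Steps:
S₀ = ε-closure({0}) = {0,1,2,6,8,10,12,14}
'c' @ 1: {3,4,7,9}  (accept∈set)
'a' @ 2: {1,5,6,8,10,12,14}
'b' @ 3: {7,11,13}  (accept∈set)
final: {7,11,13}; accept 7 in set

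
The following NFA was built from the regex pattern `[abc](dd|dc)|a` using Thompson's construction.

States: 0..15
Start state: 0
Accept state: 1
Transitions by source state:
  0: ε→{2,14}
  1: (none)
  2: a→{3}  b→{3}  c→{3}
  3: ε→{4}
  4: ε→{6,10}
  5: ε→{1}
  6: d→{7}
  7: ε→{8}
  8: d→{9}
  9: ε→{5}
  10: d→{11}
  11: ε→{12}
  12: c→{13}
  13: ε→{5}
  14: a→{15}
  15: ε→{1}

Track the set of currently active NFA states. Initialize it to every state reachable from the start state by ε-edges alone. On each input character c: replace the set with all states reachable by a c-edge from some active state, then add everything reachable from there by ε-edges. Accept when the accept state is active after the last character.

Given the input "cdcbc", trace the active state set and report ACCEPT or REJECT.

start: ε-closure({0}) = {0,2,14}
'c' @ 1: {3,4,6,10}
'd' @ 2: {7,8,11,12}
'c' @ 3: {1,5,13}  (accept∈set)
'b' @ 4: {}  — no active states
rest 'c' ignored (set empty)
final: {}; accept 1 not in set

Answer: REJECT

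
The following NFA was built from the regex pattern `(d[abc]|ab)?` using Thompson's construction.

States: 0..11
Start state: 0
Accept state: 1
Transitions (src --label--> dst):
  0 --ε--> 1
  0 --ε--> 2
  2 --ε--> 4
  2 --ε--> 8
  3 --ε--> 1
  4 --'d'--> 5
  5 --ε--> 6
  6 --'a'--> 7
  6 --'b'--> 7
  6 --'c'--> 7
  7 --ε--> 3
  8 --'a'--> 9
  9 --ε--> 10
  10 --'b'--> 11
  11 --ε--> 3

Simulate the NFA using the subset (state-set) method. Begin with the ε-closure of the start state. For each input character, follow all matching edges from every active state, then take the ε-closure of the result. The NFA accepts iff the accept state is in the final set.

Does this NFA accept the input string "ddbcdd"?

Answer: REJECT

Trace:
start: ε-closure({0}) = {0,1,2,4,8}
'd' @ 1: {5,6}
'd' @ 2: {}  — dead — no transitions
rest 'bcdd' ignored (set empty)
final: {}; accept 1 not in set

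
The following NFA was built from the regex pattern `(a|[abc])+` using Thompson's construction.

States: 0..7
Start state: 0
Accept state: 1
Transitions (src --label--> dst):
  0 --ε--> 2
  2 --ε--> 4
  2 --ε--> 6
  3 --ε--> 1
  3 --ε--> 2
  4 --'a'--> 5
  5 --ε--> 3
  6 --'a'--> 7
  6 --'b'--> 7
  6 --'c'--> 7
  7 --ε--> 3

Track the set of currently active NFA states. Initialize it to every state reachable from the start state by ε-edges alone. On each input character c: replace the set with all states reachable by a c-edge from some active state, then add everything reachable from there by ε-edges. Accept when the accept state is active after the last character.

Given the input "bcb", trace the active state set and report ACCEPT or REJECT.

Answer: ACCEPT

Trace:
S₀ = ε-closure({0}) = {0,2,4,6}
'b' @ 1: {1,2,3,4,6,7}  ✓accept
'c' @ 2: {1,2,3,4,6,7}  ✓accept
'b' @ 3: {1,2,3,4,6,7}  ✓accept
end set {1,2,3,4,6,7} — state 1 in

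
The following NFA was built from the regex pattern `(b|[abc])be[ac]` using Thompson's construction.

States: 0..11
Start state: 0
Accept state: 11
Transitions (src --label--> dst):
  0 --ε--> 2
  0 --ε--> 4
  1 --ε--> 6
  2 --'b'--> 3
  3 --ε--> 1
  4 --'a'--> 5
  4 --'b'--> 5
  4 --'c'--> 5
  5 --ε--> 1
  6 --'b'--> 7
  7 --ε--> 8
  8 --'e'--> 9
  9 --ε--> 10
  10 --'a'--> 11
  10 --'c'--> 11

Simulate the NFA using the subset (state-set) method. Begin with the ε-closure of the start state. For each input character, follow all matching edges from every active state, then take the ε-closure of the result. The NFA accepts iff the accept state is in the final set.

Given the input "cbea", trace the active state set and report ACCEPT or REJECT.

S₀ = ε-closure({0}) = {0,2,4}
'c' @ 1: {1,5,6}
'b' @ 2: {7,8}
'e' @ 3: {9,10}
'a' @ 4: {11}  [accepting]
after full input: {11}  (accept=11 in)

Answer: ACCEPT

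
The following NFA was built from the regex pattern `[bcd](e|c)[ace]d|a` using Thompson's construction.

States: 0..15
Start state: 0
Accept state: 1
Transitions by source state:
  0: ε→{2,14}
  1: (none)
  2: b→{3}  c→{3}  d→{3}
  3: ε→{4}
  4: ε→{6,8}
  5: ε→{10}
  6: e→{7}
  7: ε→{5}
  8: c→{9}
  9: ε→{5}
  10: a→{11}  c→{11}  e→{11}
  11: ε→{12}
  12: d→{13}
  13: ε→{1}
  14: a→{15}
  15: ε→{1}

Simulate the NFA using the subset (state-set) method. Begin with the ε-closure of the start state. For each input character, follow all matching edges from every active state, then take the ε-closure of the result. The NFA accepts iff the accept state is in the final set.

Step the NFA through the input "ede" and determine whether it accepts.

start: ε-closure({0}) = {0,2,14}
'e' @ 1: {}  — dead — no transitions
rest 'de' ignored (set empty)
end set {} — state 1 not in

Answer: REJECT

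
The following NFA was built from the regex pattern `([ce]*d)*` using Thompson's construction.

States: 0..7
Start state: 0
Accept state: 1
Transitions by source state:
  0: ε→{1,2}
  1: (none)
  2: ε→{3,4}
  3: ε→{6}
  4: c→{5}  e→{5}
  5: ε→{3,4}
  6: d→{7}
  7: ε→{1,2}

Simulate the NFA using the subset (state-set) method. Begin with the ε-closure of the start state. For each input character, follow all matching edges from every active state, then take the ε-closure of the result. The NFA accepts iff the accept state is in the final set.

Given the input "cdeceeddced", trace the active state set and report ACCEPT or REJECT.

initial (ε-close {0}): {0,1,2,3,4,6}
'c' @ 1: {3,4,5,6}
'd' @ 2: {1,2,3,4,6,7}  ✓accept
'e' @ 3: {3,4,5,6}
'c' @ 4: {3,4,5,6}
'e' @ 5: {3,4,5,6}
'e' @ 6: {3,4,5,6}
'd' @ 7: {1,2,3,4,6,7}  ✓accept
'd' @ 8: {1,2,3,4,6,7}  ✓accept
'c' @ 9: {3,4,5,6}
'e' @ 10: {3,4,5,6}
'd' @ 11: {1,2,3,4,6,7}  ✓accept
final: {1,2,3,4,6,7}; accept 1 in set

Answer: ACCEPT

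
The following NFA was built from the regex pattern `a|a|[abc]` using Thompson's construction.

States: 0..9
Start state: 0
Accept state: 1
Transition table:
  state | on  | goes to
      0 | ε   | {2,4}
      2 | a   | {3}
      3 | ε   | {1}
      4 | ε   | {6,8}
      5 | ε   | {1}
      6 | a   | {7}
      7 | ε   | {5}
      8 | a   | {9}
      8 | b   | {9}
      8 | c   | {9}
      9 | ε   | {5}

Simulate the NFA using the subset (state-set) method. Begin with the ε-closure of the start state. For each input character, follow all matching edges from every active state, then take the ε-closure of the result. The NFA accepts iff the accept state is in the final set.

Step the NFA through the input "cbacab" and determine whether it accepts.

initial (ε-close {0}): {0,2,4,6,8}
'c' @ 1: {1,5,9}  (accept∈set)
'b' @ 2: {}  — no active states
rest 'acab' ignored (set empty)
final: {}; accept 1 not in set

Answer: REJECT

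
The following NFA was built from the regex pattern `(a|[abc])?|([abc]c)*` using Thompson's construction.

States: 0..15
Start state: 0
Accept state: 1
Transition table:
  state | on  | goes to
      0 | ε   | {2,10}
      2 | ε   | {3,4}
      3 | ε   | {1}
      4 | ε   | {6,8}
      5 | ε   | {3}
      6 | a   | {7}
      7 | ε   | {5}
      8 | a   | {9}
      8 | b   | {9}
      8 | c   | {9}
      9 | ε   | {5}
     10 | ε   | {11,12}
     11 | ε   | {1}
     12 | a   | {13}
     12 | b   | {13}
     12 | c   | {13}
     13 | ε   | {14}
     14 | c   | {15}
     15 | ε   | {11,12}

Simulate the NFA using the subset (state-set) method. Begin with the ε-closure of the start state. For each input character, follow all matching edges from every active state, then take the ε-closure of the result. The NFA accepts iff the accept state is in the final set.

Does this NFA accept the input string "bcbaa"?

S₀ = ε-closure({0}) = {0,1,2,3,4,6,8,10,11,12}
'b' @ 1: {1,3,5,9,13,14}  (accept∈set)
'c' @ 2: {1,11,12,15}  (accept∈set)
'b' @ 3: {13,14}
'a' @ 4: {}  — no active states
rest 'a' ignored (set empty)
after full input: {}  (accept=1 not in)

Answer: REJECT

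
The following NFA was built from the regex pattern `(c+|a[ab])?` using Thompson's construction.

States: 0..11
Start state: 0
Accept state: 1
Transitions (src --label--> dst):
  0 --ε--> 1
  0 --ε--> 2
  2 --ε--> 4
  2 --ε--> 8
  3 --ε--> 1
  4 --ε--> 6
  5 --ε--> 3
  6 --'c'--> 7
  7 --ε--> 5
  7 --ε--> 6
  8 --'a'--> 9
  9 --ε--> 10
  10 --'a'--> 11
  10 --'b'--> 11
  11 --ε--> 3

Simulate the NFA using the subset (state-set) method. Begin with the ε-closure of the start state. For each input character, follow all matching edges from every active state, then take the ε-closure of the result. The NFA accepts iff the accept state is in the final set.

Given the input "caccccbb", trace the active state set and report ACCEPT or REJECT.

S₀ = ε-closure({0}) = {0,1,2,4,6,8}
'c' @ 1: {1,3,5,6,7}  ✓accept
'a' @ 2: {}  — no active states
rest 'ccccbb' ignored (set empty)
end set {} — state 1 not in

Answer: REJECT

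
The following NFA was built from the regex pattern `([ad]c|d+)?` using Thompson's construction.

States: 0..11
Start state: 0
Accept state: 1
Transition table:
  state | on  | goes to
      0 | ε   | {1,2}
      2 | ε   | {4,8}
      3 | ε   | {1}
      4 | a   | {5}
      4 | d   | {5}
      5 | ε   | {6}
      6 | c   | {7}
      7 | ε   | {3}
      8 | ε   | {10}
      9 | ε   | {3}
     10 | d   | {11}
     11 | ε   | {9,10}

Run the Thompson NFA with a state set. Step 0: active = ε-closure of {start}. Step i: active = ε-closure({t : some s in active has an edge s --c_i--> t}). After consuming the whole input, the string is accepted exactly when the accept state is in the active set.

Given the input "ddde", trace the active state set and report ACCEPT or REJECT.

Answer: REJECT

Steps:
initial (ε-close {0}): {0,1,2,4,8,10}
'd' @ 1: {1,3,5,6,9,10,11}  ✓accept
'd' @ 2: {1,3,9,10,11}  ✓accept
'd' @ 3: {1,3,9,10,11}  ✓accept
'e' @ 4: {}  — no active states
after full input: {}  (accept=1 not in)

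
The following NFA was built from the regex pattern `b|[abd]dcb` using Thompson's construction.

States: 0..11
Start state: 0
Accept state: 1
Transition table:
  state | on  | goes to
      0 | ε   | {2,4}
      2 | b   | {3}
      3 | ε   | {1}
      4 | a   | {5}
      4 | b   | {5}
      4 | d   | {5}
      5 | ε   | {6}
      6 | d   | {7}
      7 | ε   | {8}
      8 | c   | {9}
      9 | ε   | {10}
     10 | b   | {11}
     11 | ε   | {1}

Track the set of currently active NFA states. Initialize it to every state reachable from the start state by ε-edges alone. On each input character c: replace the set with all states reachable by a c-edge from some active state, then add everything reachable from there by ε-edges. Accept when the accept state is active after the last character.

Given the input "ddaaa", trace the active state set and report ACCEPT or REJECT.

start: ε-closure({0}) = {0,2,4}
'd' @ 1: {5,6}
'd' @ 2: {7,8}
'a' @ 3: {}  — dead — no transitions
rest 'aa' ignored (set empty)
end set {} — state 1 not in

Answer: REJECT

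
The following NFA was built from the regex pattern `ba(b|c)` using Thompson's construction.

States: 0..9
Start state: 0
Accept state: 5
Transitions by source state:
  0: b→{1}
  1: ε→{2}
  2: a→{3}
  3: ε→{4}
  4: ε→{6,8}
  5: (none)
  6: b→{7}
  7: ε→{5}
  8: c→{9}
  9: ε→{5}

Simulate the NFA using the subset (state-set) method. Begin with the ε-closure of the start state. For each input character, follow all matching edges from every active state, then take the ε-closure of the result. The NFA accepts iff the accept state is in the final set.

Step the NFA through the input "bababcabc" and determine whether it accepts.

Answer: REJECT

Steps:
S₀ = ε-closure({0}) = {0}
'b' @ 1: {1,2}
'a' @ 2: {3,4,6,8}
'b' @ 3: {5,7}  (accept∈set)
'a' @ 4: {}  — no active states
rest 'bcabc' ignored (set empty)
final: {}; accept 5 not in set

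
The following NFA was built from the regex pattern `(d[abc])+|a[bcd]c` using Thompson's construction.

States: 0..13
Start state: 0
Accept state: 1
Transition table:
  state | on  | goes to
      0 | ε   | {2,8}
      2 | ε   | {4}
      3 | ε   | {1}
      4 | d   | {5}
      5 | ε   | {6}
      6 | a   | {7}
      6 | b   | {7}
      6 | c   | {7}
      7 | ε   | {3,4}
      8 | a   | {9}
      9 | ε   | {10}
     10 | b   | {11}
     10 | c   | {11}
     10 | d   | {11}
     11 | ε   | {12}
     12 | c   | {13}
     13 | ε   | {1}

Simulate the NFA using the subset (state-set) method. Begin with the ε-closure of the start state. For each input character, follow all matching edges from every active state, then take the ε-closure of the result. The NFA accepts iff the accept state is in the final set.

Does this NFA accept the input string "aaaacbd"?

start: ε-closure({0}) = {0,2,4,8}
'a' @ 1: {9,10}
'a' @ 2: {}  — state set empty
rest 'aacbd' ignored (set empty)
end set {} — state 1 not in

Answer: REJECT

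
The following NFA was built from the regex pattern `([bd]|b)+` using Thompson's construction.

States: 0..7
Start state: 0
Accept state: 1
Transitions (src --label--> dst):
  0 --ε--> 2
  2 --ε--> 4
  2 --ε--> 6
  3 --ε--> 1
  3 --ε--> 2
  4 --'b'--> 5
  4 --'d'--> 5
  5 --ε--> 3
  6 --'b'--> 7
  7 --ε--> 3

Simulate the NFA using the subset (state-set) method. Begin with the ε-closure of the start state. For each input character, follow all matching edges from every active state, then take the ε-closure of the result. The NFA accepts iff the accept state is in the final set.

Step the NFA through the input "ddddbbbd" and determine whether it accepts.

Answer: ACCEPT

Steps:
initial (ε-close {0}): {0,2,4,6}
'd' @ 1: {1,2,3,4,5,6}  ✓accept
'd' @ 2: {1,2,3,4,5,6}  ✓accept
'd' @ 3: {1,2,3,4,5,6}  ✓accept
'd' @ 4: {1,2,3,4,5,6}  ✓accept
'b' @ 5: {1,2,3,4,5,6,7}  ✓accept
'b' @ 6: {1,2,3,4,5,6,7}  ✓accept
'b' @ 7: {1,2,3,4,5,6,7}  ✓accept
'd' @ 8: {1,2,3,4,5,6}  ✓accept
end set {1,2,3,4,5,6} — state 1 in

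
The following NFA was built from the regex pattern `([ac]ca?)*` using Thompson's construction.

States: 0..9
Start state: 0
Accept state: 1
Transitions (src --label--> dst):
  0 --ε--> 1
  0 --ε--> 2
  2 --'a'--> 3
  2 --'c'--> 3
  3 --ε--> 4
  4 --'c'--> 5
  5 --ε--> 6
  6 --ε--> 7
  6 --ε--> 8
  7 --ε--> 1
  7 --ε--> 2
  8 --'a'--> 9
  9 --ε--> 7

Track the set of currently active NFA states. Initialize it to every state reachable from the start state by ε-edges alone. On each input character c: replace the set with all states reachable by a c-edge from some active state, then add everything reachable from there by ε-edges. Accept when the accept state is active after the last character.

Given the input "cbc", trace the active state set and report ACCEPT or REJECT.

Answer: REJECT

Derivation:
start: ε-closure({0}) = {0,1,2}
'c' @ 1: {3,4}
'b' @ 2: {}  — no active states
rest 'c' ignored (set empty)
after full input: {}  (accept=1 not in)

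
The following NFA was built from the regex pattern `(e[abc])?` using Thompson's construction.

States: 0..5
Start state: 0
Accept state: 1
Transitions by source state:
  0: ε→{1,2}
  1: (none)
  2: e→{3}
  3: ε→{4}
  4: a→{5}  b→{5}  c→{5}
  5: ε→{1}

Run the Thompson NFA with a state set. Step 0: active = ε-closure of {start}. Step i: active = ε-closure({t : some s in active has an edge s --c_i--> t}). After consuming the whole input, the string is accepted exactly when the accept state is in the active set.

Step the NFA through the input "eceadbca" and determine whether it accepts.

Answer: REJECT

Derivation:
start: ε-closure({0}) = {0,1,2}
'e' @ 1: {3,4}
'c' @ 2: {1,5}  ✓accept
'e' @ 3: {}  — dead — no transitions
rest 'adbca' ignored (set empty)
after full input: {}  (accept=1 not in)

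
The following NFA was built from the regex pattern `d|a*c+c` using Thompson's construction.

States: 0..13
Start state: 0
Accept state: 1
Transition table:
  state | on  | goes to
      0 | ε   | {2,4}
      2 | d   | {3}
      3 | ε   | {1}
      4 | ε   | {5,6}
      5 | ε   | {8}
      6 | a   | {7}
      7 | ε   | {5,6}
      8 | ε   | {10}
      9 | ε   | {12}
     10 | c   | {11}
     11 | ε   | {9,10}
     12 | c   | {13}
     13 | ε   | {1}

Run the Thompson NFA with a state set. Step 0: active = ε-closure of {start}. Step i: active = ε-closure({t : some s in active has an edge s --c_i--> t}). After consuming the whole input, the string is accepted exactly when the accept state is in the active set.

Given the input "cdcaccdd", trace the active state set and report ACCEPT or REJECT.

initial (ε-close {0}): {0,2,4,5,6,8,10}
'c' @ 1: {9,10,11,12}
'd' @ 2: {}  — state set empty
rest 'caccdd' ignored (set empty)
after full input: {}  (accept=1 not in)

Answer: REJECT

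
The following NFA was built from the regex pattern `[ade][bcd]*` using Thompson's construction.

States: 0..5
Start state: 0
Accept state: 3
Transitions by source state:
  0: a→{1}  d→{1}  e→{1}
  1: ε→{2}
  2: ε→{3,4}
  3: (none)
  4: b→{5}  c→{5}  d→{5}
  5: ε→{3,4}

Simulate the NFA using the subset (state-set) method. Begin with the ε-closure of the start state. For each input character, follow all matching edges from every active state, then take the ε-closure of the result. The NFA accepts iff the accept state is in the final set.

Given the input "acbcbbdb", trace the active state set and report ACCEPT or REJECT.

Answer: ACCEPT

Steps:
start: ε-closure({0}) = {0}
'a' @ 1: {1,2,3,4}  (accept∈set)
'c' @ 2: {3,4,5}  (accept∈set)
'b' @ 3: {3,4,5}  (accept∈set)
'c' @ 4: {3,4,5}  (accept∈set)
'b' @ 5: {3,4,5}  (accept∈set)
'b' @ 6: {3,4,5}  (accept∈set)
'd' @ 7: {3,4,5}  (accept∈set)
'b' @ 8: {3,4,5}  (accept∈set)
end set {3,4,5} — state 3 in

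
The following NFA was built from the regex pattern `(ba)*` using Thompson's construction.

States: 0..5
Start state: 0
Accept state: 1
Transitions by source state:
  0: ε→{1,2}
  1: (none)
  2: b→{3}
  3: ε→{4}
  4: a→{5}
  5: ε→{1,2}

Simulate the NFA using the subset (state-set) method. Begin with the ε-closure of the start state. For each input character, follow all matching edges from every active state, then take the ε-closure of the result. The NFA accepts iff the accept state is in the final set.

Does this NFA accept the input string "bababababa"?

S₀ = ε-closure({0}) = {0,1,2}
'b' @ 1: {3,4}
'a' @ 2: {1,2,5}  ✓accept
'b' @ 3: {3,4}
'a' @ 4: {1,2,5}  ✓accept
'b' @ 5: {3,4}
'a' @ 6: {1,2,5}  ✓accept
'b' @ 7: {3,4}
'a' @ 8: {1,2,5}  ✓accept
'b' @ 9: {3,4}
'a' @ 10: {1,2,5}  ✓accept
after full input: {1,2,5}  (accept=1 in)

Answer: ACCEPT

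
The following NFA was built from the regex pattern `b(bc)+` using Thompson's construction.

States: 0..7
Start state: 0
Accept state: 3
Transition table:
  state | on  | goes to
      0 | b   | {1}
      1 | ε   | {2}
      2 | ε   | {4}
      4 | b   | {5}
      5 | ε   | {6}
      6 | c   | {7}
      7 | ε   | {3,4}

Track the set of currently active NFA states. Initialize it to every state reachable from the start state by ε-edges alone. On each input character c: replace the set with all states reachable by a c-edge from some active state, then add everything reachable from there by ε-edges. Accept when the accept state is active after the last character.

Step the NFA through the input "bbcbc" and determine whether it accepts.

Answer: ACCEPT

Steps:
S₀ = ε-closure({0}) = {0}
'b' @ 1: {1,2,4}
'b' @ 2: {5,6}
'c' @ 3: {3,4,7}  ✓accept
'b' @ 4: {5,6}
'c' @ 5: {3,4,7}  ✓accept
after full input: {3,4,7}  (accept=3 in)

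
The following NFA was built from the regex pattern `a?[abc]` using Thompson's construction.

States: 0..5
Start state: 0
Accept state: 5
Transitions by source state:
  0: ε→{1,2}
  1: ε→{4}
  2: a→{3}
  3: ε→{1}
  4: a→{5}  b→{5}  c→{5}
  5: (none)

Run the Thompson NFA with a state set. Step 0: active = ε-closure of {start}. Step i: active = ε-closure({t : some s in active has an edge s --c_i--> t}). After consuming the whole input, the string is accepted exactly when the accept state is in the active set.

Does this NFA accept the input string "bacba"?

initial (ε-close {0}): {0,1,2,4}
'b' @ 1: {5}  (accept∈set)
'a' @ 2: {}  — dead — no transitions
rest 'cba' ignored (set empty)
after full input: {}  (accept=5 not in)

Answer: REJECT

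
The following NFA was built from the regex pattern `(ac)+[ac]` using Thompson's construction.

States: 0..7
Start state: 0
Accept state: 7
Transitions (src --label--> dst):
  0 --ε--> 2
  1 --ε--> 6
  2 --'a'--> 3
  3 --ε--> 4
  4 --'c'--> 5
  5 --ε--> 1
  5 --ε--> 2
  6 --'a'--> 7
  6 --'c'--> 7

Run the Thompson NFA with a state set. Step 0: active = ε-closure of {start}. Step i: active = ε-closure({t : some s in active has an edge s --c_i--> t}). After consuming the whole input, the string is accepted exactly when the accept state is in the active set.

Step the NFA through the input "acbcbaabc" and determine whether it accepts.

Answer: REJECT

Steps:
initial (ε-close {0}): {0,2}
'a' @ 1: {3,4}
'c' @ 2: {1,2,5,6}
'b' @ 3: {}  — dead — no transitions
rest 'cbaabc' ignored (set empty)
after full input: {}  (accept=7 not in)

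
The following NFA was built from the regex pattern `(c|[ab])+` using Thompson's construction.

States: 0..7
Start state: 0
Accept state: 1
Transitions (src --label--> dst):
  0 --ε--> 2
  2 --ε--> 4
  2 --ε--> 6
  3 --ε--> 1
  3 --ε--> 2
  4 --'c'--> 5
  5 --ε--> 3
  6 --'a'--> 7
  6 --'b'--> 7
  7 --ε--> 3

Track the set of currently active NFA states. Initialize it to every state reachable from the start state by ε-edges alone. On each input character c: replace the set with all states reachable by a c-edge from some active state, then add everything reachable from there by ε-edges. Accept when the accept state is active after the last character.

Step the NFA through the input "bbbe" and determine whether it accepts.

S₀ = ε-closure({0}) = {0,2,4,6}
'b' @ 1: {1,2,3,4,6,7}  [accepting]
'b' @ 2: {1,2,3,4,6,7}  [accepting]
'b' @ 3: {1,2,3,4,6,7}  [accepting]
'e' @ 4: {}  — state set empty
final: {}; accept 1 not in set

Answer: REJECT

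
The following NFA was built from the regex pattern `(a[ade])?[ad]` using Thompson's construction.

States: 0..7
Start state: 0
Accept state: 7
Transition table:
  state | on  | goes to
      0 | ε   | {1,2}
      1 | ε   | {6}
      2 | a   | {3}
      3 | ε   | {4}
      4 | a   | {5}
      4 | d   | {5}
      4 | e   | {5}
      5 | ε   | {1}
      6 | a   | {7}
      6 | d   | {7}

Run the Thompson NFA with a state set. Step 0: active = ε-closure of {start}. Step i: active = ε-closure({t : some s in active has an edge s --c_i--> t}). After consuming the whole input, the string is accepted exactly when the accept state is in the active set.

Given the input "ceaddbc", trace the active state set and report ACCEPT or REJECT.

Answer: REJECT

Derivation:
initial (ε-close {0}): {0,1,2,6}
'c' @ 1: {}  — no active states
rest 'eaddbc' ignored (set empty)
final: {}; accept 7 not in set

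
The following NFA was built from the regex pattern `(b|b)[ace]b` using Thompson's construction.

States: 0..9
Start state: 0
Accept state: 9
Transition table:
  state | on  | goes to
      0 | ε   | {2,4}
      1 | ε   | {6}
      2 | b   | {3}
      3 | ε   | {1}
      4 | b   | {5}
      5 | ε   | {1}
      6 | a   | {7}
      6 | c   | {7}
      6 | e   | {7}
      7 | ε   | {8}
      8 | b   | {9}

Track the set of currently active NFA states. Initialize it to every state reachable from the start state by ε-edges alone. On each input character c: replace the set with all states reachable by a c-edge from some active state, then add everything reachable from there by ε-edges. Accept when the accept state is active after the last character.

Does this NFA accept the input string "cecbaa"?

start: ε-closure({0}) = {0,2,4}
'c' @ 1: {}  — no active states
rest 'ecbaa' ignored (set empty)
final: {}; accept 9 not in set

Answer: REJECT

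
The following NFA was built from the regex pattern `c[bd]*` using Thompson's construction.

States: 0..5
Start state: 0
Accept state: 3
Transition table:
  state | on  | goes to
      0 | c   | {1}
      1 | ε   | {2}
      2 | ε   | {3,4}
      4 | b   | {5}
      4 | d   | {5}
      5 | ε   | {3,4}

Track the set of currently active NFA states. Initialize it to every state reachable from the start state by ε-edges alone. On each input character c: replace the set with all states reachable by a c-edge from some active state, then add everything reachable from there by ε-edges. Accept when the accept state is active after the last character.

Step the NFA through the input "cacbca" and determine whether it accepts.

Answer: REJECT

Steps:
S₀ = ε-closure({0}) = {0}
'c' @ 1: {1,2,3,4}  [accepting]
'a' @ 2: {}  — dead — no transitions
rest 'cbca' ignored (set empty)
after full input: {}  (accept=3 not in)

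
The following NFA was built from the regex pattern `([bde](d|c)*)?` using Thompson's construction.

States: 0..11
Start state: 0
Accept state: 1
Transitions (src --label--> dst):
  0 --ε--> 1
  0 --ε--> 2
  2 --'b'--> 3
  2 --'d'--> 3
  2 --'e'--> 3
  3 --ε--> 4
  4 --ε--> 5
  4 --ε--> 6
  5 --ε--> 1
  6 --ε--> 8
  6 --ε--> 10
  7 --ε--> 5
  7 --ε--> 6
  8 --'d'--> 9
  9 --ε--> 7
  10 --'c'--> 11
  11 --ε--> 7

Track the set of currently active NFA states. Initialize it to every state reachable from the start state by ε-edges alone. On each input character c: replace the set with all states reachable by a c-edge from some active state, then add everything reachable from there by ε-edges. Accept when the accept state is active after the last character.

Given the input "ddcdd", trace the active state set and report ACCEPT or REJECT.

Answer: ACCEPT

Steps:
initial (ε-close {0}): {0,1,2}
'd' @ 1: {1,3,4,5,6,8,10}  (accept∈set)
'd' @ 2: {1,5,6,7,8,9,10}  (accept∈set)
'c' @ 3: {1,5,6,7,8,10,11}  (accept∈set)
'd' @ 4: {1,5,6,7,8,9,10}  (accept∈set)
'd' @ 5: {1,5,6,7,8,9,10}  (accept∈set)
end set {1,5,6,7,8,9,10} — state 1 in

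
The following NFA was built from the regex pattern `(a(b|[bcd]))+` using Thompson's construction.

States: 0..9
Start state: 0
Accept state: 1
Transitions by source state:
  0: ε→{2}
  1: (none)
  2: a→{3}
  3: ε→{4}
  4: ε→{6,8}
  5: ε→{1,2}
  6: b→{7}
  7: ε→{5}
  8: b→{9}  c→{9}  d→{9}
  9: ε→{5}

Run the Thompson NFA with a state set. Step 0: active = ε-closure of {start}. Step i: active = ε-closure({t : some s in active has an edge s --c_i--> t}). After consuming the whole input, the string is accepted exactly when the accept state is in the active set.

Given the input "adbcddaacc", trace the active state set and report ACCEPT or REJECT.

start: ε-closure({0}) = {0,2}
'a' @ 1: {3,4,6,8}
'd' @ 2: {1,2,5,9}  (accept∈set)
'b' @ 3: {}  — dead — no transitions
rest 'cddaacc' ignored (set empty)
end set {} — state 1 not in

Answer: REJECT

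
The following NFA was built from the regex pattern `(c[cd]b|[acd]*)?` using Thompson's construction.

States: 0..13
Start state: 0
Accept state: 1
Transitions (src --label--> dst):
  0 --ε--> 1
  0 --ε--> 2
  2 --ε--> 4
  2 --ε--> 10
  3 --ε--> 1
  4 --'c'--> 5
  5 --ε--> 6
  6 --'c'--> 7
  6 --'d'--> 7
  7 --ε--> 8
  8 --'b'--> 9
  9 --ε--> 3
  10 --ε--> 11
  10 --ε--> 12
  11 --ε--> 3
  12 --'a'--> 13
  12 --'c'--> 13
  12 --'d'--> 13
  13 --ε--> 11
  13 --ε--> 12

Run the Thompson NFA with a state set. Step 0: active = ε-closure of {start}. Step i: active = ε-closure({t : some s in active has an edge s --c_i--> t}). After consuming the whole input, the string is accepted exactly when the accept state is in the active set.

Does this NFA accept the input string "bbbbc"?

S₀ = ε-closure({0}) = {0,1,2,3,4,10,11,12}
'b' @ 1: {}  — no active states
rest 'bbbc' ignored (set empty)
after full input: {}  (accept=1 not in)

Answer: REJECT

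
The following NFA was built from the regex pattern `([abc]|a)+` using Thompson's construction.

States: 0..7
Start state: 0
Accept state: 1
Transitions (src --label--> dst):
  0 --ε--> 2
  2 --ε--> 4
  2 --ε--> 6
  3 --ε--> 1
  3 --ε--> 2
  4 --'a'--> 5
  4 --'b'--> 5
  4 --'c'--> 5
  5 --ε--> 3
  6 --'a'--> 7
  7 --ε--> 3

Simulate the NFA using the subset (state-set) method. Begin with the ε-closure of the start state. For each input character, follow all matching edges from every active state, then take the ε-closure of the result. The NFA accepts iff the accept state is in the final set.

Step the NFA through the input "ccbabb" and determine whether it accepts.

Answer: ACCEPT

Derivation:
start: ε-closure({0}) = {0,2,4,6}
'c' @ 1: {1,2,3,4,5,6}  [accepting]
'c' @ 2: {1,2,3,4,5,6}  [accepting]
'b' @ 3: {1,2,3,4,5,6}  [accepting]
'a' @ 4: {1,2,3,4,5,6,7}  [accepting]
'b' @ 5: {1,2,3,4,5,6}  [accepting]
'b' @ 6: {1,2,3,4,5,6}  [accepting]
after full input: {1,2,3,4,5,6}  (accept=1 in)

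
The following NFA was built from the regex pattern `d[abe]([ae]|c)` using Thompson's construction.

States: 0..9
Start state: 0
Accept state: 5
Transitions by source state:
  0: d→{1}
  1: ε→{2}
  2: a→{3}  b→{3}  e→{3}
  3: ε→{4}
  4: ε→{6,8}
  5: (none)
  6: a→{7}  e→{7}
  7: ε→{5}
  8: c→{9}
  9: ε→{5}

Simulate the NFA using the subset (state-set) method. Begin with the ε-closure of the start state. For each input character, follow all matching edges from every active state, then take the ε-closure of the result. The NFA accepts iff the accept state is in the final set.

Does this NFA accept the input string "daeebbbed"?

start: ε-closure({0}) = {0}
'd' @ 1: {1,2}
'a' @ 2: {3,4,6,8}
'e' @ 3: {5,7}  (accept∈set)
'e' @ 4: {}  — state set empty
rest 'bbbed' ignored (set empty)
end set {} — state 5 not in

Answer: REJECT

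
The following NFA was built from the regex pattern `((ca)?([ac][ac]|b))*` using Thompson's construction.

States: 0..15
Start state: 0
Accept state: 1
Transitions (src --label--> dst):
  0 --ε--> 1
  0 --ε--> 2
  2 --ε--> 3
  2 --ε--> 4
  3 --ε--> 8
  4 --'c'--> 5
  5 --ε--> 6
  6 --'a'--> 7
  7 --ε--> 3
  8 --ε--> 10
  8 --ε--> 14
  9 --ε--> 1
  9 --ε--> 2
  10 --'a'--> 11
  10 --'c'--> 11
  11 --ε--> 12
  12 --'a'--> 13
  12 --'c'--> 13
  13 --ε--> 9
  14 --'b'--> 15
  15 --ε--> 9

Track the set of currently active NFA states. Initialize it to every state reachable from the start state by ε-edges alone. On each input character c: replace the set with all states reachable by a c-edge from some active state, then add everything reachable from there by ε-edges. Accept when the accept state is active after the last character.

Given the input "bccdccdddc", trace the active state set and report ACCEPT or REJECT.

Answer: REJECT

Derivation:
S₀ = ε-closure({0}) = {0,1,2,3,4,8,10,14}
'b' @ 1: {1,2,3,4,8,9,10,14,15}  [accepting]
'c' @ 2: {5,6,11,12}
'c' @ 3: {1,2,3,4,8,9,10,13,14}  [accepting]
'd' @ 4: {}  — dead — no transitions
rest 'ccdddc' ignored (set empty)
after full input: {}  (accept=1 not in)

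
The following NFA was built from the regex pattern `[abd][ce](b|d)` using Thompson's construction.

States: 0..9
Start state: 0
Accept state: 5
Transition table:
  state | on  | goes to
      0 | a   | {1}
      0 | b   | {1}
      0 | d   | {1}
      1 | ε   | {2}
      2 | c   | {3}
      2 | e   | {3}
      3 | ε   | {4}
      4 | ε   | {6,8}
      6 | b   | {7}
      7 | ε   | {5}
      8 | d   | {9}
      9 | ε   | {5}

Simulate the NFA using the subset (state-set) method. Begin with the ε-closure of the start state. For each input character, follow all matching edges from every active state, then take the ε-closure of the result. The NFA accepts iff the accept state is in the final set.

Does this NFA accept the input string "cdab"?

Answer: REJECT

Derivation:
S₀ = ε-closure({0}) = {0}
'c' @ 1: {}  — no active states
rest 'dab' ignored (set empty)
final: {}; accept 5 not in set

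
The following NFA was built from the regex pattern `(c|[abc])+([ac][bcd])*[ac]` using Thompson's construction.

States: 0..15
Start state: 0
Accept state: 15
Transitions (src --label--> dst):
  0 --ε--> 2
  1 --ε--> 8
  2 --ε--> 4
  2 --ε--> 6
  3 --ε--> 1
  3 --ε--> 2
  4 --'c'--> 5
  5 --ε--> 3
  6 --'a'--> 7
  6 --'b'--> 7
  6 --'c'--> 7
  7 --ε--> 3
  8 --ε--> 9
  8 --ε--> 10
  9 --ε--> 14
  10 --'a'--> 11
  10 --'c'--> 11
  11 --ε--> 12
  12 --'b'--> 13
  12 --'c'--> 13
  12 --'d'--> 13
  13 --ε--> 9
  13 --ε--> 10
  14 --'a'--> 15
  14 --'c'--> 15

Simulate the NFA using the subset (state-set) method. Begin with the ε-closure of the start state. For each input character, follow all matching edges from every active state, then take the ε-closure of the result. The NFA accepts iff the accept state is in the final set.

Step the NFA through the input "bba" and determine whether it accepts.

initial (ε-close {0}): {0,2,4,6}
'b' @ 1: {1,2,3,4,6,7,8,9,10,14}
'b' @ 2: {1,2,3,4,6,7,8,9,10,14}
'a' @ 3: {1,2,3,4,6,7,8,9,10,11,12,14,15}  [accepting]
end set {1,2,3,4,6,7,8,9,10,11,12,14,15} — state 15 in

Answer: ACCEPT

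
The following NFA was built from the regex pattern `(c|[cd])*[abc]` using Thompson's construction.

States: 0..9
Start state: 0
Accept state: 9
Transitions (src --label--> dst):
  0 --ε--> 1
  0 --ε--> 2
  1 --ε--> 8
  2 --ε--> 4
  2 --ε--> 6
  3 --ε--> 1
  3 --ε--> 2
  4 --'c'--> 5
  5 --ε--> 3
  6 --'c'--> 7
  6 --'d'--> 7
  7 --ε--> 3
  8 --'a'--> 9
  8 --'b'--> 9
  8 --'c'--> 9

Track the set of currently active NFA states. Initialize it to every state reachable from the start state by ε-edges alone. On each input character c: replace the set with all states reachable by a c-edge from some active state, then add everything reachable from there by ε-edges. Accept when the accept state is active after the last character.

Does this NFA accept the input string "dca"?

S₀ = ε-closure({0}) = {0,1,2,4,6,8}
'd' @ 1: {1,2,3,4,6,7,8}
'c' @ 2: {1,2,3,4,5,6,7,8,9}  ✓accept
'a' @ 3: {9}  ✓accept
end set {9} — state 9 in

Answer: ACCEPT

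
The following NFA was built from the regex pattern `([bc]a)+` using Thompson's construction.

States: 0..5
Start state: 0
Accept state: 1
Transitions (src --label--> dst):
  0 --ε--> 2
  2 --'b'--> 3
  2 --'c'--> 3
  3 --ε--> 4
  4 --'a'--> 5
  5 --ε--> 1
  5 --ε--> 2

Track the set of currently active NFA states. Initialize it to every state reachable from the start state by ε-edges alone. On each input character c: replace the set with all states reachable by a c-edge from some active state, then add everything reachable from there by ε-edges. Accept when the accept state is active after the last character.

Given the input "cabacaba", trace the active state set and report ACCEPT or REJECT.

Answer: ACCEPT

Steps:
initial (ε-close {0}): {0,2}
'c' @ 1: {3,4}
'a' @ 2: {1,2,5}  ✓accept
'b' @ 3: {3,4}
'a' @ 4: {1,2,5}  ✓accept
'c' @ 5: {3,4}
'a' @ 6: {1,2,5}  ✓accept
'b' @ 7: {3,4}
'a' @ 8: {1,2,5}  ✓accept
final: {1,2,5}; accept 1 in set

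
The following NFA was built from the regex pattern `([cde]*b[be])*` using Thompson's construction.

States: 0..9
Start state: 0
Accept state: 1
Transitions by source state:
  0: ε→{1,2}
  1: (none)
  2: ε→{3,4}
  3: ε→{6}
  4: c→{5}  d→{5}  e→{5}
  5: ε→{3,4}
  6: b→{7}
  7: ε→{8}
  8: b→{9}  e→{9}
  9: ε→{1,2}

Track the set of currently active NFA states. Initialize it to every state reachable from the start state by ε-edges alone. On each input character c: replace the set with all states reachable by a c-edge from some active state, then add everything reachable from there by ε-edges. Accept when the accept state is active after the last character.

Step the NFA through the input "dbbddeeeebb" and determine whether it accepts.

Answer: ACCEPT

Derivation:
initial (ε-close {0}): {0,1,2,3,4,6}
'd' @ 1: {3,4,5,6}
'b' @ 2: {7,8}
'b' @ 3: {1,2,3,4,6,9}  ✓accept
'd' @ 4: {3,4,5,6}
'd' @ 5: {3,4,5,6}
'e' @ 6: {3,4,5,6}
'e' @ 7: {3,4,5,6}
'e' @ 8: {3,4,5,6}
'e' @ 9: {3,4,5,6}
'b' @ 10: {7,8}
'b' @ 11: {1,2,3,4,6,9}  ✓accept
final: {1,2,3,4,6,9}; accept 1 in set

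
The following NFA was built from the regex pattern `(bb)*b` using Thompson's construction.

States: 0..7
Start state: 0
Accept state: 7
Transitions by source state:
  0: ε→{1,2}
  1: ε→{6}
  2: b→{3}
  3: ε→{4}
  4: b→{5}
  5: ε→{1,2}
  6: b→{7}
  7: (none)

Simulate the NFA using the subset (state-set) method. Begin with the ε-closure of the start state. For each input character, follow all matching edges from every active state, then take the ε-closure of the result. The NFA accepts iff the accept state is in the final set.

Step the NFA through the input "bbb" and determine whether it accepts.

S₀ = ε-closure({0}) = {0,1,2,6}
'b' @ 1: {3,4,7}  ✓accept
'b' @ 2: {1,2,5,6}
'b' @ 3: {3,4,7}  ✓accept
after full input: {3,4,7}  (accept=7 in)

Answer: ACCEPT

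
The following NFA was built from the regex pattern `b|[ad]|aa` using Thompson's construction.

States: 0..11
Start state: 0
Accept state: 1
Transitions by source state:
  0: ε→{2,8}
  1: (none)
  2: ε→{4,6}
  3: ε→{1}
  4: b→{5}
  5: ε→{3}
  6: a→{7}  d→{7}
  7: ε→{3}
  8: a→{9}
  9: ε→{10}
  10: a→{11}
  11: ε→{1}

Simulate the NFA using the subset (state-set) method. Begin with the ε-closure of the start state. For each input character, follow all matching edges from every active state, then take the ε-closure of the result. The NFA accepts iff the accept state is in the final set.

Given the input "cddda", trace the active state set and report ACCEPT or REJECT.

S₀ = ε-closure({0}) = {0,2,4,6,8}
'c' @ 1: {}  — no active states
rest 'ddda' ignored (set empty)
final: {}; accept 1 not in set

Answer: REJECT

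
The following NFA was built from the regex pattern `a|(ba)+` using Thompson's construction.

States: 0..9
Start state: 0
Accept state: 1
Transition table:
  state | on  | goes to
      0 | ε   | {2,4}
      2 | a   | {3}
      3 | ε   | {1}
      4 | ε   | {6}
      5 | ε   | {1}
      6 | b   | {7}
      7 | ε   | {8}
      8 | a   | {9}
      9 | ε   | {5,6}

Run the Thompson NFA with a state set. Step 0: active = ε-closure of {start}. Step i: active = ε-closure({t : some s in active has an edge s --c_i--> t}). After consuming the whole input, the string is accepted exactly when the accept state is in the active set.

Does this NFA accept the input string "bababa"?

initial (ε-close {0}): {0,2,4,6}
'b' @ 1: {7,8}
'a' @ 2: {1,5,6,9}  ✓accept
'b' @ 3: {7,8}
'a' @ 4: {1,5,6,9}  ✓accept
'b' @ 5: {7,8}
'a' @ 6: {1,5,6,9}  ✓accept
end set {1,5,6,9} — state 1 in

Answer: ACCEPT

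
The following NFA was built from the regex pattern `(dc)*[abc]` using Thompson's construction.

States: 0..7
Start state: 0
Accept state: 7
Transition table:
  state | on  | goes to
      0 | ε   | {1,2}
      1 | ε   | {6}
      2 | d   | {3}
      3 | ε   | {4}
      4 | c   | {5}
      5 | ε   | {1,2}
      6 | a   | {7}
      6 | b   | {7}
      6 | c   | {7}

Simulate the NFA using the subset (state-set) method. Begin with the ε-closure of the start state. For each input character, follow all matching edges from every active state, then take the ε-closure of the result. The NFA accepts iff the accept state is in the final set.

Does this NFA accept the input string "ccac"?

Answer: REJECT

Derivation:
start: ε-closure({0}) = {0,1,2,6}
'c' @ 1: {7}  ✓accept
'c' @ 2: {}  — no active states
rest 'ac' ignored (set empty)
final: {}; accept 7 not in set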